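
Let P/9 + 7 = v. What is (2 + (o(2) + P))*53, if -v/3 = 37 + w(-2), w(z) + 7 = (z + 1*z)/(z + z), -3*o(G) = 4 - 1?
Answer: -47647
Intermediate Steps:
o(G) = -1 (o(G) = -(4 - 1)/3 = -1/3*3 = -1)
w(z) = -6 (w(z) = -7 + (z + 1*z)/(z + z) = -7 + (z + z)/((2*z)) = -7 + (2*z)*(1/(2*z)) = -7 + 1 = -6)
v = -93 (v = -3*(37 - 6) = -3*31 = -93)
P = -900 (P = -63 + 9*(-93) = -63 - 837 = -900)
(2 + (o(2) + P))*53 = (2 + (-1 - 900))*53 = (2 - 901)*53 = -899*53 = -47647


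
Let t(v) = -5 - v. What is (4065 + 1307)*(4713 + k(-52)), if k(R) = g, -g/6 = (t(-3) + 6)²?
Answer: 24802524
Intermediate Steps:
g = -96 (g = -6*((-5 - 1*(-3)) + 6)² = -6*((-5 + 3) + 6)² = -6*(-2 + 6)² = -6*4² = -6*16 = -96)
k(R) = -96
(4065 + 1307)*(4713 + k(-52)) = (4065 + 1307)*(4713 - 96) = 5372*4617 = 24802524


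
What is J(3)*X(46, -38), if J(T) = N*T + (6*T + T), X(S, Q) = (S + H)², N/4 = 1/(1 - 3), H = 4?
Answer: 37500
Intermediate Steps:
N = -2 (N = 4/(1 - 3) = 4/(-2) = 4*(-½) = -2)
X(S, Q) = (4 + S)² (X(S, Q) = (S + 4)² = (4 + S)²)
J(T) = 5*T (J(T) = -2*T + (6*T + T) = -2*T + 7*T = 5*T)
J(3)*X(46, -38) = (5*3)*(4 + 46)² = 15*50² = 15*2500 = 37500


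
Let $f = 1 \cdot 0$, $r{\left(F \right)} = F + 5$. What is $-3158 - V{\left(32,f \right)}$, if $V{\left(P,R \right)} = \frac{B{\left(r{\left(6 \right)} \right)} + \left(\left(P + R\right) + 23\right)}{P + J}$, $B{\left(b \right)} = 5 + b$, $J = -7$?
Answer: $- \frac{79021}{25} \approx -3160.8$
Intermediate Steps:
$r{\left(F \right)} = 5 + F$
$f = 0$
$V{\left(P,R \right)} = \frac{39 + P + R}{-7 + P}$ ($V{\left(P,R \right)} = \frac{\left(5 + \left(5 + 6\right)\right) + \left(\left(P + R\right) + 23\right)}{P - 7} = \frac{\left(5 + 11\right) + \left(23 + P + R\right)}{-7 + P} = \frac{16 + \left(23 + P + R\right)}{-7 + P} = \frac{39 + P + R}{-7 + P}$)
$-3158 - V{\left(32,f \right)} = -3158 - \frac{39 + 32 + 0}{-7 + 32} = -3158 - \frac{1}{25} \cdot 71 = -3158 - \frac{71}{25} = - \frac{79021}{25}$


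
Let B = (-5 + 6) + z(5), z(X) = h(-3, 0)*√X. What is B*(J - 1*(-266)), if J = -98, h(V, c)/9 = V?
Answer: 168 - 4536*√5 ≈ -9974.8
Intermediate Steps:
h(V, c) = 9*V
z(X) = -27*√X (z(X) = (9*(-3))*√X = -27*√X)
B = 1 - 27*√5 (B = (-5 + 6) - 27*√5 = 1 - 27*√5 ≈ -59.374)
B*(J - 1*(-266)) = (1 - 27*√5)*(-98 - 1*(-266)) = (1 - 27*√5)*(-98 + 266) = (1 - 27*√5)*168 = 168 - 4536*√5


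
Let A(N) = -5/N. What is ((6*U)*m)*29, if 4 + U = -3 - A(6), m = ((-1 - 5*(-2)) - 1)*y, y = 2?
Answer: -17168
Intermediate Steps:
m = 16 (m = ((-1 - 5*(-2)) - 1)*2 = ((-1 + 10) - 1)*2 = (9 - 1)*2 = 8*2 = 16)
U = -37/6 (U = -4 + (-3 - (-5)/6) = -4 + (-3 - 1*(-⅚)) = -4 + (-3 + ⅚) = -4 - 13/6 = -37/6 ≈ -6.1667)
((6*U)*m)*29 = ((6*(-37/6))*16)*29 = -37*16*29 = -592*29 = -17168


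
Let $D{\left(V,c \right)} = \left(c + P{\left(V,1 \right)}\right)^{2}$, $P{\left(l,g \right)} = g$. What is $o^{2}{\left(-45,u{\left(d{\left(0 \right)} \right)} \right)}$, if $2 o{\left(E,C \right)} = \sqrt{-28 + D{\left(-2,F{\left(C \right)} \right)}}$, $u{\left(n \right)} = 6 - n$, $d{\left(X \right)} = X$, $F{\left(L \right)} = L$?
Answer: $\frac{21}{4} \approx 5.25$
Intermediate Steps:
$D{\left(V,c \right)} = \left(1 + c\right)^{2}$ ($D{\left(V,c \right)} = \left(c + 1\right)^{2} = \left(1 + c\right)^{2}$)
$o{\left(E,C \right)} = \frac{\sqrt{-28 + \left(1 + C\right)^{2}}}{2}$
$o^{2}{\left(-45,u{\left(d{\left(0 \right)} \right)} \right)} = \left(\frac{\sqrt{-28 + \left(1 + \left(6 - 0\right)\right)^{2}}}{2}\right)^{2} = \left(\frac{\sqrt{-28 + \left(1 + \left(6 + 0\right)\right)^{2}}}{2}\right)^{2} = \left(\frac{\sqrt{-28 + \left(1 + 6\right)^{2}}}{2}\right)^{2} = \left(\frac{\sqrt{-28 + 7^{2}}}{2}\right)^{2} = \left(\frac{\sqrt{-28 + 49}}{2}\right)^{2} = \left(\frac{\sqrt{21}}{2}\right)^{2} = \frac{21}{4}$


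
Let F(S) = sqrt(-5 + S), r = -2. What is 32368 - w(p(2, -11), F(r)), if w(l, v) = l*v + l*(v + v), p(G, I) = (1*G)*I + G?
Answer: 32368 + 60*I*sqrt(7) ≈ 32368.0 + 158.75*I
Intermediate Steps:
p(G, I) = G + G*I (p(G, I) = G*I + G = G + G*I)
w(l, v) = 3*l*v (w(l, v) = l*v + l*(2*v) = l*v + 2*l*v = 3*l*v)
32368 - w(p(2, -11), F(r)) = 32368 - 3*2*(1 - 11)*sqrt(-5 - 2) = 32368 - 3*2*(-10)*sqrt(-7) = 32368 - 3*(-20)*I*sqrt(7) = 32368 - (-60)*I*sqrt(7) = 32368 + 60*I*sqrt(7)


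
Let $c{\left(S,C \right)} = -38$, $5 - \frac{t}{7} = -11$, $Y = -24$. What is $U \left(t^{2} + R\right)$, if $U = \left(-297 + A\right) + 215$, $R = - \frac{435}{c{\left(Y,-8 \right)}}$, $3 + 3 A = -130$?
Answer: $- \frac{180823553}{114} \approx -1.5862 \cdot 10^{6}$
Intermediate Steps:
$A = - \frac{133}{3}$ ($A = -1 + \frac{1}{3} \left(-130\right) = -1 - \frac{130}{3} = - \frac{133}{3} \approx -44.333$)
$t = 112$ ($t = 35 - -77 = 35 + 77 = 112$)
$R = \frac{435}{38}$ ($R = - \frac{435}{-38} = \left(-435\right) \left(- \frac{1}{38}\right) = \frac{435}{38} \approx 11.447$)
$U = - \frac{379}{3}$ ($U = \left(-297 - \frac{133}{3}\right) + 215 = - \frac{1024}{3} + 215 = - \frac{379}{3} \approx -126.33$)
$U \left(t^{2} + R\right) = - \frac{379 \left(112^{2} + \frac{435}{38}\right)}{3} = - \frac{379 \left(12544 + \frac{435}{38}\right)}{3} = \left(- \frac{379}{3}\right) \frac{477107}{38} = - \frac{180823553}{114}$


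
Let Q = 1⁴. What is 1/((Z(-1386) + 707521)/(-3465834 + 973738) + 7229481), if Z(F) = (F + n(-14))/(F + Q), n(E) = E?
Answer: 690310592/4990587112979155 ≈ 1.3832e-7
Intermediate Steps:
Q = 1
Z(F) = (-14 + F)/(1 + F) (Z(F) = (F - 14)/(F + 1) = (-14 + F)/(1 + F))
1/((Z(-1386) + 707521)/(-3465834 + 973738) + 7229481) = 1/(((-14 - 1386)/(1 - 1386) + 707521)/(-3465834 + 973738) + 7229481) = 1/((-1400/(-1385) + 707521)/(-2492096) + 7229481) = 1/((-1/1385*(-1400) + 707521)*(-1/2492096) + 7229481) = 1/((280/277 + 707521)*(-1/2492096) + 7229481) = 1/((195983597/277)*(-1/2492096) + 7229481) = 1/(-195983597/690310592 + 7229481) = 1/(4990587112979155/690310592) = 690310592/4990587112979155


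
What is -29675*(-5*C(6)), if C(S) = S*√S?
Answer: 890250*√6 ≈ 2.1807e+6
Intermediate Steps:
C(S) = S^(3/2)
-29675*(-5*C(6)) = -29675*(-30*√6) = -(-890250)*√6 = 890250*√6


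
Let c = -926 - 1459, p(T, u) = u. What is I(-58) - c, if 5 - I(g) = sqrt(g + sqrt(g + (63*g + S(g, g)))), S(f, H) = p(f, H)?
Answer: 2390 - sqrt(-58 + I*sqrt(3770)) ≈ 2386.4 - 8.4399*I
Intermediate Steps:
S(f, H) = H
c = -2385
I(g) = 5 - sqrt(g + sqrt(65)*sqrt(g)) (I(g) = 5 - sqrt(g + sqrt(g + (63*g + g))) = 5 - sqrt(g + sqrt(g + 64*g)) = 5 - sqrt(g + sqrt(65*g)) = 5 - sqrt(g + sqrt(65)*sqrt(g)))
I(-58) - c = (5 - sqrt(-58 + sqrt(65)*sqrt(-58))) - 1*(-2385) = (5 - sqrt(-58 + sqrt(65)*(I*sqrt(58)))) + 2385 = (5 - sqrt(-58 + I*sqrt(3770))) + 2385 = 2390 - sqrt(-58 + I*sqrt(3770))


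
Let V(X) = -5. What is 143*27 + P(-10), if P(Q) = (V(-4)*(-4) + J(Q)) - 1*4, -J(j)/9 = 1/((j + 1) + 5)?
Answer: 15517/4 ≈ 3879.3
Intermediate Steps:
J(j) = -9/(6 + j) (J(j) = -9/((j + 1) + 5) = -9/((1 + j) + 5) = -9/(6 + j))
P(Q) = 16 - 9/(6 + Q) (P(Q) = (-5*(-4) - 9/(6 + Q)) - 1*4 = (20 - 9/(6 + Q)) - 4 = 16 - 9/(6 + Q))
143*27 + P(-10) = 143*27 + (87 + 16*(-10))/(6 - 10) = 3861 + (87 - 160)/(-4) = 3861 - ¼*(-73) = 3861 + 73/4 = 15517/4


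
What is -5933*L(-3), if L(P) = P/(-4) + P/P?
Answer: -41531/4 ≈ -10383.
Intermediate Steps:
L(P) = 1 - P/4 (L(P) = P*(-¼) + 1 = -P/4 + 1 = 1 - P/4)
-5933*L(-3) = -5933*(1 - ¼*(-3)) = -5933*(1 + ¾) = -5933*7/4 = -41531/4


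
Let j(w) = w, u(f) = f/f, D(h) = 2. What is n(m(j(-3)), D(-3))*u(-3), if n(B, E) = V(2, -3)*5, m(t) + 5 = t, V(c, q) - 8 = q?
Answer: 25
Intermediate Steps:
V(c, q) = 8 + q
u(f) = 1
m(t) = -5 + t
n(B, E) = 25 (n(B, E) = (8 - 3)*5 = 5*5 = 25)
n(m(j(-3)), D(-3))*u(-3) = 25*1 = 25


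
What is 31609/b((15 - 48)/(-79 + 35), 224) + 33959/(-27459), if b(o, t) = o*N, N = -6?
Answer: -192912077/27459 ≈ -7025.5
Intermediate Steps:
b(o, t) = -6*o (b(o, t) = o*(-6) = -6*o)
31609/b((15 - 48)/(-79 + 35), 224) + 33959/(-27459) = 31609/((-6*(15 - 48)/(-79 + 35))) + 33959/(-27459) = 31609/((-(-198)/(-44))) + 33959*(-1/27459) = 31609/((-(-198)*(-1)/44)) - 33959/27459 = 31609/((-6*¾)) - 33959/27459 = 31609/(-9/2) - 33959/27459 = 31609*(-2/9) - 33959/27459 = -63218/9 - 33959/27459 = -192912077/27459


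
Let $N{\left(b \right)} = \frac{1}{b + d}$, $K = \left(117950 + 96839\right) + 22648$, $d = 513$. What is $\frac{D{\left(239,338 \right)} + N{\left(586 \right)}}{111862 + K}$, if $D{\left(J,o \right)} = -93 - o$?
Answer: $- \frac{473668}{383879601} \approx -0.0012339$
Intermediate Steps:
$K = 237437$ ($K = 214789 + 22648 = 237437$)
$N{\left(b \right)} = \frac{1}{513 + b}$ ($N{\left(b \right)} = \frac{1}{b + 513} = \frac{1}{513 + b}$)
$\frac{D{\left(239,338 \right)} + N{\left(586 \right)}}{111862 + K} = \frac{\left(-93 - 338\right) + \frac{1}{513 + 586}}{111862 + 237437} = \frac{\left(-93 - 338\right) + \frac{1}{1099}}{349299} = \left(-431 + \frac{1}{1099}\right) \frac{1}{349299} = \left(- \frac{473668}{1099}\right) \frac{1}{349299} = - \frac{473668}{383879601}$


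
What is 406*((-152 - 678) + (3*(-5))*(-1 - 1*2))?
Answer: -318710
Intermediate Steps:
406*((-152 - 678) + (3*(-5))*(-1 - 1*2)) = 406*(-830 - 15*(-1 - 2)) = 406*(-830 - 15*(-3)) = 406*(-830 + 45) = 406*(-785) = -318710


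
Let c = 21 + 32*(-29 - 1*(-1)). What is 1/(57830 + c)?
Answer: 1/56955 ≈ 1.7558e-5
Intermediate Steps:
c = -875 (c = 21 + 32*(-29 + 1) = 21 + 32*(-28) = 21 - 896 = -875)
1/(57830 + c) = 1/(57830 - 875) = 1/56955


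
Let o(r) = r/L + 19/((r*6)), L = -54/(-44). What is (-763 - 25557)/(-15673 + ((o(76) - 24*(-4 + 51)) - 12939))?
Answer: 1137024/1282091 ≈ 0.88685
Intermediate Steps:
L = 27/22 (L = -54*(-1/44) = 27/22 ≈ 1.2273)
o(r) = 19/(6*r) + 22*r/27 (o(r) = r/(27/22) + 19/((r*6)) = r*(22/27) + 19/((6*r)) = 22*r/27 + 19*(1/(6*r)) = 22*r/27 + 19/(6*r) = 19/(6*r) + 22*r/27)
(-763 - 25557)/(-15673 + ((o(76) - 24*(-4 + 51)) - 12939)) = (-763 - 25557)/(-15673 + (((1/54)*(171 + 44*76²)/76 - 24*(-4 + 51)) - 12939)) = -26320/(-15673 + (((1/54)*(1/76)*(171 + 44*5776) - 24*47) - 12939)) = -26320/(-15673 + (((1/54)*(1/76)*(171 + 254144) - 1128) - 12939)) = -26320/(-15673 + (((1/54)*(1/76)*254315 - 1128) - 12939)) = -26320/(-15673 + ((13385/216 - 1128) - 12939)) = -26320/(-15673 + (-230263/216 - 12939)) = -26320/(-15673 - 3025087/216) = -26320/(-6410455/216) = -26320*(-216/6410455) = 1137024/1282091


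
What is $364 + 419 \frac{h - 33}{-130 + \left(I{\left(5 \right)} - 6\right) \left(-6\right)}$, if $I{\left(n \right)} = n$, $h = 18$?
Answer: $\frac{51421}{124} \approx 414.69$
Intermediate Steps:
$364 + 419 \frac{h - 33}{-130 + \left(I{\left(5 \right)} - 6\right) \left(-6\right)} = 364 + 419 \frac{18 - 33}{-130 + \left(5 - 6\right) \left(-6\right)} = 364 + 419 \left(- \frac{15}{-130 - -6}\right) = 364 + 419 \left(- \frac{15}{-130 + 6}\right) = 364 + 419 \left(- \frac{15}{-124}\right) = 364 + 419 \left(\left(-15\right) \left(- \frac{1}{124}\right)\right) = 364 + 419 \cdot \frac{15}{124} = 364 + \frac{6285}{124} = \frac{51421}{124}$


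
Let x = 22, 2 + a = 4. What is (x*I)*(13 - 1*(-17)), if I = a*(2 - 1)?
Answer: 1320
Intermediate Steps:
a = 2 (a = -2 + 4 = 2)
I = 2 (I = 2*(2 - 1) = 2*1 = 2)
(x*I)*(13 - 1*(-17)) = (22*2)*(13 - 1*(-17)) = 44*(13 + 17) = 44*30 = 1320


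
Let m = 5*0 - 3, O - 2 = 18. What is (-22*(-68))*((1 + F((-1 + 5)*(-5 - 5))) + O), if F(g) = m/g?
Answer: 157641/5 ≈ 31528.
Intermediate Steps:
O = 20 (O = 2 + 18 = 20)
m = -3 (m = 0 - 3 = -3)
F(g) = -3/g
(-22*(-68))*((1 + F((-1 + 5)*(-5 - 5))) + O) = (-22*(-68))*((1 - 3*1/((-1 + 5)*(-5 - 5))) + 20) = 1496*((1 - 3/(4*(-10))) + 20) = 1496*((1 - 3/(-40)) + 20) = 1496*((1 - 3*(-1/40)) + 20) = 1496*((1 + 3/40) + 20) = 1496*(43/40 + 20) = 1496*(843/40) = 157641/5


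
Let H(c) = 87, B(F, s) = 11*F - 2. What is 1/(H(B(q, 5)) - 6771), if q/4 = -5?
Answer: -1/6684 ≈ -0.00014961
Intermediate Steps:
q = -20 (q = 4*(-5) = -20)
B(F, s) = -2 + 11*F
1/(H(B(q, 5)) - 6771) = 1/(87 - 6771) = 1/(-6684) = -1/6684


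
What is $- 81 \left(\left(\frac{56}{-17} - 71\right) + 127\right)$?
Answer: $- \frac{72576}{17} \approx -4269.2$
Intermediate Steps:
$- 81 \left(\left(\frac{56}{-17} - 71\right) + 127\right) = - 81 \left(\left(56 \left(- \frac{1}{17}\right) - 71\right) + 127\right) = - 81 \left(\left(- \frac{56}{17} - 71\right) + 127\right) = - 81 \left(- \frac{1263}{17} + 127\right) = \left(-81\right) \frac{896}{17} = - \frac{72576}{17}$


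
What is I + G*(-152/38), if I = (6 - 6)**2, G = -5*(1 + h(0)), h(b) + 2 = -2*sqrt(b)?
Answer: -20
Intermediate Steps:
h(b) = -2 - 2*sqrt(b)
G = 5 (G = -5*(1 + (-2 - 2*sqrt(0))) = -5*(1 + (-2 - 2*0)) = -5*(1 + (-2 + 0)) = -5*(1 - 2) = -5*(-1) = 5)
I = 0 (I = 0**2 = 0)
I + G*(-152/38) = 0 + 5*(-152/38) = 0 + 5*(-152*1/38) = 0 + 5*(-4) = 0 - 20 = -20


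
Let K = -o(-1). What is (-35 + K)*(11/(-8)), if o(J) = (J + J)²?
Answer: 429/8 ≈ 53.625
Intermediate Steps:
o(J) = 4*J² (o(J) = (2*J)² = 4*J²)
K = -4 (K = -4*(-1)² = -4 ≈ -4.0000)
(-35 + K)*(11/(-8)) = (-35 - 4)*(11/(-8)) = -429*(-1)/8 = -39*(-11/8) = 429/8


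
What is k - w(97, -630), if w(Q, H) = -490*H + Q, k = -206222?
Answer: -515019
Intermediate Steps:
w(Q, H) = Q - 490*H
k - w(97, -630) = -206222 - (97 - 490*(-630)) = -206222 - (97 + 308700) = -206222 - 1*308797 = -206222 - 308797 = -515019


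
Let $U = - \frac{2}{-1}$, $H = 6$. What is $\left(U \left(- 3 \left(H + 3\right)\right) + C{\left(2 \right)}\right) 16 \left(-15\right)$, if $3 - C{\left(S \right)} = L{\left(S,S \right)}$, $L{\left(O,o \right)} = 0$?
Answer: $12240$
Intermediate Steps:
$C{\left(S \right)} = 3$ ($C{\left(S \right)} = 3 - 0 = 3 + 0 = 3$)
$U = 2$ ($U = \left(-2\right) \left(-1\right) = 2$)
$\left(U \left(- 3 \left(H + 3\right)\right) + C{\left(2 \right)}\right) 16 \left(-15\right) = \left(2 \left(- 3 \left(6 + 3\right)\right) + 3\right) 16 \left(-15\right) = \left(2 \left(\left(-3\right) 9\right) + 3\right) 16 \left(-15\right) = \left(2 \left(-27\right) + 3\right) 16 \left(-15\right) = \left(-54 + 3\right) 16 \left(-15\right) = \left(-51\right) 16 \left(-15\right) = \left(-816\right) \left(-15\right) = 12240$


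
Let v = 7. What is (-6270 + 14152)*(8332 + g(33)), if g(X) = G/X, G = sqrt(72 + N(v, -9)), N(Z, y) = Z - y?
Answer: 65672824 + 15764*sqrt(22)/33 ≈ 6.5675e+7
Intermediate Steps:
G = 2*sqrt(22) (G = sqrt(72 + (7 - 1*(-9))) = sqrt(72 + (7 + 9)) = sqrt(72 + 16) = sqrt(88) = 2*sqrt(22) ≈ 9.3808)
g(X) = 2*sqrt(22)/X (g(X) = (2*sqrt(22))/X = 2*sqrt(22)/X)
(-6270 + 14152)*(8332 + g(33)) = (-6270 + 14152)*(8332 + 2*sqrt(22)/33) = 7882*(8332 + 2*sqrt(22)*(1/33)) = 7882*(8332 + 2*sqrt(22)/33) = 65672824 + 15764*sqrt(22)/33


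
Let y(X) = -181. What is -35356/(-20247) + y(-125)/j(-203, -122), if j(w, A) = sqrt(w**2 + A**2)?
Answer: 35356/20247 - 181*sqrt(56093)/56093 ≈ 0.98200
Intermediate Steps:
j(w, A) = sqrt(A**2 + w**2)
-35356/(-20247) + y(-125)/j(-203, -122) = -35356/(-20247) - 181/sqrt((-122)**2 + (-203)**2) = -35356*(-1/20247) - 181/sqrt(14884 + 41209) = 35356/20247 - 181*sqrt(56093)/56093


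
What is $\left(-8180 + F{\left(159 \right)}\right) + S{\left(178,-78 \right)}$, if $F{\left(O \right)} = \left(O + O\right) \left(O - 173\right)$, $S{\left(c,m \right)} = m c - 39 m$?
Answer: $-23474$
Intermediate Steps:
$S{\left(c,m \right)} = - 39 m + c m$ ($S{\left(c,m \right)} = c m - 39 m = - 39 m + c m$)
$F{\left(O \right)} = 2 O \left(-173 + O\right)$
$\left(-8180 + F{\left(159 \right)}\right) + S{\left(178,-78 \right)} = \left(-8180 + 2 \cdot 159 \left(-173 + 159\right)\right) - 78 \left(-39 + 178\right) = \left(-8180 + 2 \cdot 159 \left(-14\right)\right) - 10842 = \left(-8180 - 4452\right) - 10842 = -12632 - 10842 = -23474$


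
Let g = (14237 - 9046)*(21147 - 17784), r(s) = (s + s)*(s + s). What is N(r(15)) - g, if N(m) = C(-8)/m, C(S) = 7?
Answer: -15711599693/900 ≈ -1.7457e+7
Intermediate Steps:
r(s) = 4*s**2 (r(s) = (2*s)*(2*s) = 4*s**2)
N(m) = 7/m
g = 17457333 (g = 5191*3363 = 17457333)
N(r(15)) - g = 7/((4*15**2)) - 1*17457333 = 7/((4*225)) - 17457333 = 7/900 - 17457333 = -15711599693/900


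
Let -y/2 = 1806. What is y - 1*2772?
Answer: -6384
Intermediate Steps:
y = -3612 (y = -2*1806 = -3612)
y - 1*2772 = -3612 - 1*2772 = -3612 - 2772 = -6384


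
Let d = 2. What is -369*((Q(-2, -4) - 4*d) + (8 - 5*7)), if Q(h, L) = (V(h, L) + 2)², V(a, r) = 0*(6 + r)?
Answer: 11439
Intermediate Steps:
V(a, r) = 0
Q(h, L) = 4 (Q(h, L) = (0 + 2)² = 2² = 4)
-369*((Q(-2, -4) - 4*d) + (8 - 5*7)) = -369*((4 - 4*2) + (8 - 5*7)) = -369*((4 - 8) + (8 - 35)) = -369*(-4 - 27) = -369*(-31) = 11439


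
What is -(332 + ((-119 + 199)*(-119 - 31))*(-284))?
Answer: -3408332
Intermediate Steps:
-(332 + ((-119 + 199)*(-119 - 31))*(-284)) = -(332 + (80*(-150))*(-284)) = -(332 - 12000*(-284)) = -(332 + 3408000) = -1*3408332 = -3408332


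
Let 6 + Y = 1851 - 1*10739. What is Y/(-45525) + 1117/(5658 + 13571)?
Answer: 221874151/875400225 ≈ 0.25345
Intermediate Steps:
Y = -8894 (Y = -6 + (1851 - 1*10739) = -6 + (1851 - 10739) = -6 - 8888 = -8894)
Y/(-45525) + 1117/(5658 + 13571) = -8894/(-45525) + 1117/(5658 + 13571) = -8894*(-1/45525) + 1117/19229 = 8894/45525 + 1117*(1/19229) = 8894/45525 + 1117/19229 = 221874151/875400225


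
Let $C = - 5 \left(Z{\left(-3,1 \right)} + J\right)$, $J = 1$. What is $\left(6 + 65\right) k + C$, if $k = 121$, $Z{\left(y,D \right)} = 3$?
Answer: $8571$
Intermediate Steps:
$C = -20$ ($C = - 5 \left(3 + 1\right) = \left(-5\right) 4 = -20$)
$\left(6 + 65\right) k + C = \left(6 + 65\right) 121 - 20 = 71 \cdot 121 - 20 = 8591 - 20 = 8571$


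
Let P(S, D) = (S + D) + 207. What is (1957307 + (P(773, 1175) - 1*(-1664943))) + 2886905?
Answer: 6511310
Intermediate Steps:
P(S, D) = 207 + D + S (P(S, D) = (D + S) + 207 = 207 + D + S)
(1957307 + (P(773, 1175) - 1*(-1664943))) + 2886905 = (1957307 + ((207 + 1175 + 773) - 1*(-1664943))) + 2886905 = (1957307 + (2155 + 1664943)) + 2886905 = (1957307 + 1667098) + 2886905 = 3624405 + 2886905 = 6511310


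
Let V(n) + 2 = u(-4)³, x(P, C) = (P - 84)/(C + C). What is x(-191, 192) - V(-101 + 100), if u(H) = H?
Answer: 25069/384 ≈ 65.284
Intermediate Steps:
x(P, C) = (-84 + P)/(2*C) (x(P, C) = (-84 + P)/((2*C)) = (-84 + P)*(1/(2*C)) = (-84 + P)/(2*C))
V(n) = -66 (V(n) = -2 + (-4)³ = -2 - 64 = -66)
x(-191, 192) - V(-101 + 100) = (½)*(-84 - 191)/192 - 1*(-66) = (½)*(1/192)*(-275) + 66 = -275/384 + 66 = 25069/384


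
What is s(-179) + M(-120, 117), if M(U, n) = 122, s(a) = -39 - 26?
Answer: 57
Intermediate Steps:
s(a) = -65
s(-179) + M(-120, 117) = -65 + 122 = 57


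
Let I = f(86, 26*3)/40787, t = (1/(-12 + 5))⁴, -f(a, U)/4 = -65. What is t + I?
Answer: 665047/97929587 ≈ 0.0067911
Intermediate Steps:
f(a, U) = 260 (f(a, U) = -4*(-65) = 260)
t = 1/2401 (t = (1/(-7))⁴ = (-⅐)⁴ = 1/2401 ≈ 0.00041649)
I = 260/40787 ≈ 0.0063746
t + I = 1/2401 + 260/40787 = 665047/97929587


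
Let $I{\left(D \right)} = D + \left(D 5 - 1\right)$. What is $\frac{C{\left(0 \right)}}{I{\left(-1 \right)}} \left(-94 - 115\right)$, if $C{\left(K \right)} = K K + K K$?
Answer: $0$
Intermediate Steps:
$C{\left(K \right)} = 2 K^{2}$ ($C{\left(K \right)} = K^{2} + K^{2} = 2 K^{2}$)
$I{\left(D \right)} = -1 + 6 D$ ($I{\left(D \right)} = D + \left(5 D - 1\right) = D + \left(-1 + 5 D\right) = -1 + 6 D$)
$\frac{C{\left(0 \right)}}{I{\left(-1 \right)}} \left(-94 - 115\right) = \frac{2 \cdot 0^{2}}{-1 + 6 \left(-1\right)} \left(-94 - 115\right) = \frac{2 \cdot 0}{-1 - 6} \left(-209\right) = \frac{0}{-7} \left(-209\right) = 0 \left(- \frac{1}{7}\right) \left(-209\right) = 0 \left(-209\right) = 0$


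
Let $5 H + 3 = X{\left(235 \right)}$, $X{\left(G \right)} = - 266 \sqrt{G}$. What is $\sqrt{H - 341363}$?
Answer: $\frac{\sqrt{-8534090 - 1330 \sqrt{235}}}{5} \approx 584.96 i$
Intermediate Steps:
$H = - \frac{3}{5} - \frac{266 \sqrt{235}}{5}$ ($H = - \frac{3}{5} + \frac{\left(-266\right) \sqrt{235}}{5} = - \frac{3}{5} - \frac{266 \sqrt{235}}{5} \approx -816.14$)
$\sqrt{H - 341363} = \sqrt{\left(- \frac{3}{5} - \frac{266 \sqrt{235}}{5}\right) - 341363} = \sqrt{- \frac{1706818}{5} - \frac{266 \sqrt{235}}{5}}$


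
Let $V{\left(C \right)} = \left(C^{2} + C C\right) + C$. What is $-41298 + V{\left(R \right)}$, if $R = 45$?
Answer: $-37203$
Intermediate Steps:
$V{\left(C \right)} = C + 2 C^{2}$ ($V{\left(C \right)} = \left(C^{2} + C^{2}\right) + C = 2 C^{2} + C = C + 2 C^{2}$)
$-41298 + V{\left(R \right)} = -41298 + 45 \left(1 + 2 \cdot 45\right) = -41298 + 45 \left(1 + 90\right) = -41298 + 45 \cdot 91 = -41298 + 4095 = -37203$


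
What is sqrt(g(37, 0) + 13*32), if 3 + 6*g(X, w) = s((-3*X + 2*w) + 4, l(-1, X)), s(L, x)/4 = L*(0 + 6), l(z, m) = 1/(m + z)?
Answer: 5*I*sqrt(2)/2 ≈ 3.5355*I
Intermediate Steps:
s(L, x) = 24*L (s(L, x) = 4*(L*(0 + 6)) = 4*(L*6) = 4*(6*L) = 24*L)
g(X, w) = 31/2 - 12*X + 8*w (g(X, w) = -1/2 + (24*((-3*X + 2*w) + 4))/6 = -1/2 + (24*(4 - 3*X + 2*w))/6 = -1/2 + (96 - 72*X + 48*w)/6 = -1/2 + (16 - 12*X + 8*w) = 31/2 - 12*X + 8*w)
sqrt(g(37, 0) + 13*32) = sqrt((31/2 - 12*37 + 8*0) + 13*32) = sqrt((31/2 - 444 + 0) + 416) = sqrt(-857/2 + 416) = sqrt(-25/2) = 5*I*sqrt(2)/2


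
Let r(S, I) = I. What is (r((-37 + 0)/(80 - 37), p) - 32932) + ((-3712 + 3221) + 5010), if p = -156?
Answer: -28569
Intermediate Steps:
(r((-37 + 0)/(80 - 37), p) - 32932) + ((-3712 + 3221) + 5010) = (-156 - 32932) + ((-3712 + 3221) + 5010) = -33088 + (-491 + 5010) = -33088 + 4519 = -28569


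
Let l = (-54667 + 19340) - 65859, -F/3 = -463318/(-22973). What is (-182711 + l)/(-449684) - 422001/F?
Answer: 42744256263385/6127843868 ≈ 6975.4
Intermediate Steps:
F = -1389954/22973 (F = -(-1389954)/(-22973) = -(-1389954)*(-1)/22973 = -3*463318/22973 = -1389954/22973 ≈ -60.504)
l = -101186 (l = -35327 - 65859 = -101186)
(-182711 + l)/(-449684) - 422001/F = (-182711 - 101186)/(-449684) - 422001/(-1389954/22973) = -283897*(-1/449684) - 422001*(-22973/1389954) = 283897/449684 + 3231542991/463318 = 42744256263385/6127843868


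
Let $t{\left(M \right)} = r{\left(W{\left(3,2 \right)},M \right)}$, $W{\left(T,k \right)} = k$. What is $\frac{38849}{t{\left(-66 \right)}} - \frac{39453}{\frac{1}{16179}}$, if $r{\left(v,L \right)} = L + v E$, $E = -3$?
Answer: $- \frac{45958365113}{72} \approx -6.3831 \cdot 10^{8}$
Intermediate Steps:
$r{\left(v,L \right)} = L - 3 v$ ($r{\left(v,L \right)} = L + v \left(-3\right) = L - 3 v$)
$t{\left(M \right)} = -6 + M$ ($t{\left(M \right)} = M - 6 = -6 + M$)
$\frac{38849}{t{\left(-66 \right)}} - \frac{39453}{\frac{1}{16179}} = \frac{38849}{-6 - 66} - \frac{39453}{\frac{1}{16179}} = \frac{38849}{-72} - 39453 \frac{1}{\frac{1}{16179}} = 38849 \left(- \frac{1}{72}\right) - 638310087 = - \frac{38849}{72} - 638310087 = - \frac{45958365113}{72}$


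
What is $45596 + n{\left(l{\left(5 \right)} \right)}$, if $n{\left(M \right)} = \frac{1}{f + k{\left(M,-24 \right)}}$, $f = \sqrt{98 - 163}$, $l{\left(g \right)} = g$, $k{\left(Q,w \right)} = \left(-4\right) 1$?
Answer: $\frac{3693272}{81} - \frac{i \sqrt{65}}{81} \approx 45596.0 - 0.099534 i$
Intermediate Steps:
$k{\left(Q,w \right)} = -4$
$f = i \sqrt{65}$ ($f = \sqrt{-65} = i \sqrt{65} \approx 8.0623 i$)
$n{\left(M \right)} = \frac{1}{-4 + i \sqrt{65}}$ ($n{\left(M \right)} = \frac{1}{i \sqrt{65} - 4} = \frac{1}{-4 + i \sqrt{65}}$)
$45596 + n{\left(l{\left(5 \right)} \right)} = 45596 - \left(\frac{4}{81} + \frac{i \sqrt{65}}{81}\right) = \frac{3693272}{81} - \frac{i \sqrt{65}}{81}$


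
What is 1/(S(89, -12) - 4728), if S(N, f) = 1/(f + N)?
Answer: -77/364055 ≈ -0.00021151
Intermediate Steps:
S(N, f) = 1/(N + f)
1/(S(89, -12) - 4728) = 1/(1/(89 - 12) - 4728) = 1/(1/77 - 4728) = 1/(-364055/77) = -77/364055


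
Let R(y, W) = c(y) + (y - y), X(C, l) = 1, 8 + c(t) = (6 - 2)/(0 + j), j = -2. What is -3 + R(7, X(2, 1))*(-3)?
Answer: 27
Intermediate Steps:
c(t) = -10 (c(t) = -8 + (6 - 2)/(0 - 2) = -8 + 4/(-2) = -8 + 4*(-½) = -8 - 2 = -10)
R(y, W) = -10 (R(y, W) = -10 + (y - y) = -10 + 0 = -10)
-3 + R(7, X(2, 1))*(-3) = -3 - 10*(-3) = -3 + 30 = 27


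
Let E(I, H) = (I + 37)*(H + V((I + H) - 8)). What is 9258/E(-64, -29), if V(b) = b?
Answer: 1543/585 ≈ 2.6376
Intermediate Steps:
E(I, H) = (37 + I)*(-8 + I + 2*H) (E(I, H) = (I + 37)*(H + ((I + H) - 8)) = (37 + I)*(H + ((H + I) - 8)) = (37 + I)*(H + (-8 + H + I)) = (37 + I)*(-8 + I + 2*H))
9258/E(-64, -29) = 9258/(-296 + (-64)² + 29*(-64) + 74*(-29) + 2*(-29)*(-64)) = 9258/(-296 + 4096 - 1856 - 2146 + 3712) = 9258/3510 = 9258*(1/3510) = 1543/585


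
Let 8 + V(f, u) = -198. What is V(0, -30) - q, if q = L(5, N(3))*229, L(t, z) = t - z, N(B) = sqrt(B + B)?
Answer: -1351 + 229*sqrt(6) ≈ -790.07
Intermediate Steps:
V(f, u) = -206 (V(f, u) = -8 - 198 = -206)
N(B) = sqrt(2)*sqrt(B) (N(B) = sqrt(2*B) = sqrt(2)*sqrt(B))
q = 1145 - 229*sqrt(6) (q = (5 - sqrt(2)*sqrt(3))*229 = (5 - sqrt(6))*229 = 1145 - 229*sqrt(6) ≈ 584.07)
V(0, -30) - q = -206 - (1145 - 229*sqrt(6)) = -206 + (-1145 + 229*sqrt(6)) = -1351 + 229*sqrt(6)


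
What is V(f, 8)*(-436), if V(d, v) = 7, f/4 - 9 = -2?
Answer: -3052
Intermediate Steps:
f = 28 (f = 36 + 4*(-2) = 36 - 8 = 28)
V(f, 8)*(-436) = 7*(-436) = -3052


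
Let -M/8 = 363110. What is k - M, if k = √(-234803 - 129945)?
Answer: 2904880 + 2*I*√91187 ≈ 2.9049e+6 + 603.94*I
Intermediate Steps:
M = -2904880 (M = -8*363110 = -2904880)
k = 2*I*√91187 (k = √(-364748) = 2*I*√91187 ≈ 603.94*I)
k - M = 2*I*√91187 - 1*(-2904880) = 2*I*√91187 + 2904880 = 2904880 + 2*I*√91187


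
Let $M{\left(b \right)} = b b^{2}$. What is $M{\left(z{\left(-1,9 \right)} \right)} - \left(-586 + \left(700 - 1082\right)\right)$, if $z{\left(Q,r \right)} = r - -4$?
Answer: $3165$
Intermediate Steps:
$z{\left(Q,r \right)} = 4 + r$ ($z{\left(Q,r \right)} = r + 4 = 4 + r$)
$M{\left(b \right)} = b^{3}$
$M{\left(z{\left(-1,9 \right)} \right)} - \left(-586 + \left(700 - 1082\right)\right) = \left(4 + 9\right)^{3} - \left(-586 + \left(700 - 1082\right)\right) = 13^{3} - \left(-586 + \left(700 - 1082\right)\right) = 2197 - \left(-586 - 382\right) = 2197 - -968 = 2197 + 968 = 3165$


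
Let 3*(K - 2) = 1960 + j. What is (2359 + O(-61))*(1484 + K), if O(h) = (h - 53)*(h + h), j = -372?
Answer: 98350282/3 ≈ 3.2783e+7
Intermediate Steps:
K = 1594/3 (K = 2 + (1960 - 372)/3 = 2 + (⅓)*1588 = 2 + 1588/3 = 1594/3 ≈ 531.33)
O(h) = 2*h*(-53 + h) (O(h) = (-53 + h)*(2*h) = 2*h*(-53 + h))
(2359 + O(-61))*(1484 + K) = (2359 + 2*(-61)*(-53 - 61))*(1484 + 1594/3) = (2359 + 2*(-61)*(-114))*(6046/3) = (2359 + 13908)*(6046/3) = 16267*(6046/3) = 98350282/3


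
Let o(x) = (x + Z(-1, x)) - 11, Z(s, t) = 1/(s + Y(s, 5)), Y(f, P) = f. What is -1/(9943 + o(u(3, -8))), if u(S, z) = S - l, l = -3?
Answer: -2/19875 ≈ -0.00010063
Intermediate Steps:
u(S, z) = 3 + S (u(S, z) = S - 1*(-3) = S + 3 = 3 + S)
Z(s, t) = 1/(2*s) (Z(s, t) = 1/(s + s) = 1/(2*s))
o(x) = -23/2 + x (o(x) = (x + (½)/(-1)) - 11 = (x + (½)*(-1)) - 11 = (x - ½) - 11 = (-½ + x) - 11 = -23/2 + x)
-1/(9943 + o(u(3, -8))) = -1/(9943 + (-23/2 + (3 + 3))) = -1/(9943 + (-23/2 + 6)) = -1/(9943 - 11/2) = -1/19875/2 = -1*2/19875 = -2/19875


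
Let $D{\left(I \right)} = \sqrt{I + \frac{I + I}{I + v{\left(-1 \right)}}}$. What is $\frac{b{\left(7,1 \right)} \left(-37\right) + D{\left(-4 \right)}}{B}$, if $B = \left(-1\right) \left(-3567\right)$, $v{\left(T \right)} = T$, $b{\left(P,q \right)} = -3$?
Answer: $\frac{37}{1189} + \frac{2 i \sqrt{15}}{17835} \approx 0.031119 + 0.00043431 i$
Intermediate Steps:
$B = 3567$
$D{\left(I \right)} = \sqrt{I + \frac{2 I}{-1 + I}}$ ($D{\left(I \right)} = \sqrt{I + \frac{I + I}{I - 1}} = \sqrt{I + \frac{2 I}{-1 + I}}$)
$\frac{b{\left(7,1 \right)} \left(-37\right) + D{\left(-4 \right)}}{B} = \frac{\left(-3\right) \left(-37\right) + \sqrt{- \frac{4 \left(1 - 4\right)}{-1 - 4}}}{3567} = \left(111 + \sqrt{\left(-4\right) \frac{1}{-5} \left(-3\right)}\right) \frac{1}{3567} = \left(111 + \sqrt{\left(-4\right) \left(- \frac{1}{5}\right) \left(-3\right)}\right) \frac{1}{3567} = \left(111 + \sqrt{- \frac{12}{5}}\right) \frac{1}{3567} = \left(111 + \frac{2 i \sqrt{15}}{5}\right) \frac{1}{3567} = \frac{37}{1189} + \frac{2 i \sqrt{15}}{17835}$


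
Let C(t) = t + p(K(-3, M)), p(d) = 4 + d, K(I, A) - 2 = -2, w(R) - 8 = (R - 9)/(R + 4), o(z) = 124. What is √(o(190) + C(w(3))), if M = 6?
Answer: √6622/7 ≈ 11.625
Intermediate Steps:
w(R) = 8 + (-9 + R)/(4 + R) (w(R) = 8 + (R - 9)/(R + 4) = 8 + (-9 + R)/(4 + R))
K(I, A) = 0 (K(I, A) = 2 - 2 = 0)
C(t) = 4 + t (C(t) = t + (4 + 0) = t + 4 = 4 + t)
√(o(190) + C(w(3))) = √(124 + (4 + (23 + 9*3)/(4 + 3))) = √(124 + (4 + (23 + 27)/7)) = √(124 + (4 + (⅐)*50)) = √(124 + (4 + 50/7)) = √(124 + 78/7) = √(946/7) = √6622/7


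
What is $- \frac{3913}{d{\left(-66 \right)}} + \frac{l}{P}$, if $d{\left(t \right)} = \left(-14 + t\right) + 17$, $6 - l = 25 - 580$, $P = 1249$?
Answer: $\frac{703240}{11241} \approx 62.56$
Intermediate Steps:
$l = 561$ ($l = 6 - \left(25 - 580\right) = 6 - -555 = 6 + 555 = 561$)
$d{\left(t \right)} = 3 + t$
$- \frac{3913}{d{\left(-66 \right)}} + \frac{l}{P} = - \frac{3913}{3 - 66} + \frac{561}{1249} = - \frac{3913}{-63} + 561 \cdot \frac{1}{1249} = \left(-3913\right) \left(- \frac{1}{63}\right) + \frac{561}{1249} = \frac{559}{9} + \frac{561}{1249} = \frac{703240}{11241}$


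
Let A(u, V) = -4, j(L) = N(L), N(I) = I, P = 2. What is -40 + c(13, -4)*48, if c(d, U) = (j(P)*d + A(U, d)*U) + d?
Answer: 2600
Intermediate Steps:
j(L) = L
c(d, U) = -4*U + 3*d (c(d, U) = (2*d - 4*U) + d = (-4*U + 2*d) + d = -4*U + 3*d)
-40 + c(13, -4)*48 = -40 + (-4*(-4) + 3*13)*48 = -40 + (16 + 39)*48 = -40 + 55*48 = -40 + 2640 = 2600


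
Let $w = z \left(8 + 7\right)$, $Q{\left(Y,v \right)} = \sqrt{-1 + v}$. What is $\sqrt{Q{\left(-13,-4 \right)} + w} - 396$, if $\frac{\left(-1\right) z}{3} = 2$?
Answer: $-396 + \sqrt{-90 + i \sqrt{5}} \approx -395.88 + 9.4876 i$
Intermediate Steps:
$z = -6$ ($z = \left(-3\right) 2 = -6$)
$w = -90$ ($w = - 6 \left(8 + 7\right) = \left(-6\right) 15 = -90$)
$\sqrt{Q{\left(-13,-4 \right)} + w} - 396 = \sqrt{\sqrt{-1 - 4} - 90} - 396 = \sqrt{\sqrt{-5} - 90} - 396 = \sqrt{i \sqrt{5} - 90} - 396 = \sqrt{-90 + i \sqrt{5}} - 396 = -396 + \sqrt{-90 + i \sqrt{5}}$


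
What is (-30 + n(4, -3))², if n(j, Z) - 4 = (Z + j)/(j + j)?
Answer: 42849/64 ≈ 669.52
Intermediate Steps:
n(j, Z) = 4 + (Z + j)/(2*j) (n(j, Z) = 4 + (Z + j)/(j + j) = 4 + (Z + j)/((2*j)) = 4 + (Z + j)*(1/(2*j)) = 4 + (Z + j)/(2*j))
(-30 + n(4, -3))² = (-30 + (½)*(-3 + 9*4)/4)² = (-30 + (½)*(¼)*(-3 + 36))² = (-30 + (½)*(¼)*33)² = (-30 + 33/8)² = (-207/8)² = 42849/64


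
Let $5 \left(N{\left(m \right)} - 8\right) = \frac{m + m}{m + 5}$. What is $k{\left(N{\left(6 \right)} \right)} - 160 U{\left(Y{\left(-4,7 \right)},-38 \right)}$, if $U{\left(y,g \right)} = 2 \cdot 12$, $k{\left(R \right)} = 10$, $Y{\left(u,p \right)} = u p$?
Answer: $-3830$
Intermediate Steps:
$Y{\left(u,p \right)} = p u$
$N{\left(m \right)} = 8 + \frac{2 m}{5 \left(5 + m\right)}$ ($N{\left(m \right)} = 8 + \frac{\left(m + m\right) \frac{1}{m + 5}}{5} = 8 + \frac{2 m \frac{1}{5 + m}}{5} = 8 + \frac{2 m}{5 \left(5 + m\right)}$)
$U{\left(y,g \right)} = 24$
$k{\left(N{\left(6 \right)} \right)} - 160 U{\left(Y{\left(-4,7 \right)},-38 \right)} = 10 - 3840 = -3830$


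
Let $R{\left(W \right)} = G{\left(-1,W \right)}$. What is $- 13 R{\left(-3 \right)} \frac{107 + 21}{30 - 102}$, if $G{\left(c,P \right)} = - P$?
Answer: $\frac{208}{3} \approx 69.333$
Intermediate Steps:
$R{\left(W \right)} = - W$
$- 13 R{\left(-3 \right)} \frac{107 + 21}{30 - 102} = - 13 \left(\left(-1\right) \left(-3\right)\right) \frac{107 + 21}{30 - 102} = \left(-13\right) 3 \frac{128}{-72} = - 39 \cdot 128 \left(- \frac{1}{72}\right) = \left(-39\right) \left(- \frac{16}{9}\right) = \frac{208}{3}$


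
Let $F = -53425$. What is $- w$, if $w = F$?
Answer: $53425$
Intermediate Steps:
$w = -53425$
$- w = \left(-1\right) \left(-53425\right) = 53425$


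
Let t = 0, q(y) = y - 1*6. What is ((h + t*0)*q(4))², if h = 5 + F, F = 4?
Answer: 324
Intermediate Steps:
q(y) = -6 + y (q(y) = y - 6 = -6 + y)
h = 9 (h = 5 + 4 = 9)
((h + t*0)*q(4))² = ((9 + 0*0)*(-6 + 4))² = ((9 + 0)*(-2))² = (9*(-2))² = (-18)² = 324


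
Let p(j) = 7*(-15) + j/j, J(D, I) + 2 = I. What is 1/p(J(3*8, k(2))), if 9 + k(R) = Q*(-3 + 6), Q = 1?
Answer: -1/104 ≈ -0.0096154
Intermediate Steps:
k(R) = -6 (k(R) = -9 + 1*(-3 + 6) = -9 + 1*3 = -9 + 3 = -6)
J(D, I) = -2 + I
p(j) = -104 (p(j) = -105 + 1 = -104)
1/p(J(3*8, k(2))) = 1/(-104) = -1/104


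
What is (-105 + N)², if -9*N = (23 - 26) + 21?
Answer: 11449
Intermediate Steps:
N = -2 (N = -((23 - 26) + 21)/9 = -(-3 + 21)/9 = -⅑*18 = -2)
(-105 + N)² = (-105 - 2)² = (-107)² = 11449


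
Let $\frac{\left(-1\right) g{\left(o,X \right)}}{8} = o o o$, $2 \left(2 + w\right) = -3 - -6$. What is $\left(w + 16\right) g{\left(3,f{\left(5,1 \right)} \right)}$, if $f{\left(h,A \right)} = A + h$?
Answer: $-3348$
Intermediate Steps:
$w = - \frac{1}{2}$ ($w = -2 + \frac{-3 - -6}{2} = -2 + \frac{-3 + 6}{2} = -2 + \frac{1}{2} \cdot 3 = -2 + \frac{3}{2} = - \frac{1}{2} \approx -0.5$)
$g{\left(o,X \right)} = - 8 o^{3}$ ($g{\left(o,X \right)} = - 8 o o o = - 8 o^{2} o = - 8 o^{3}$)
$\left(w + 16\right) g{\left(3,f{\left(5,1 \right)} \right)} = \left(- \frac{1}{2} + 16\right) \left(- 8 \cdot 3^{3}\right) = \frac{31 \left(\left(-8\right) 27\right)}{2} = \frac{31}{2} \left(-216\right) = -3348$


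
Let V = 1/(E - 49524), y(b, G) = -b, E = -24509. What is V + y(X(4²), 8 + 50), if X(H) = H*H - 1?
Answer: -18878416/74033 ≈ -255.00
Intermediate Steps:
X(H) = -1 + H² (X(H) = H² - 1 = -1 + H²)
V = -1/74033 (V = 1/(-24509 - 49524) = 1/(-74033) = -1/74033 ≈ -1.3507e-5)
V + y(X(4²), 8 + 50) = -1/74033 - (-1 + (4²)²) = -1/74033 - (-1 + 16²) = -1/74033 - (-1 + 256) = -1/74033 - 1*255 = -1/74033 - 255 = -18878416/74033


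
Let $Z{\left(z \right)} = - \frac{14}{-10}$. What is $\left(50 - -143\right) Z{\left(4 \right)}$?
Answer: $\frac{1351}{5} \approx 270.2$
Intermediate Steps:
$Z{\left(z \right)} = \frac{7}{5}$ ($Z{\left(z \right)} = \left(-14\right) \left(- \frac{1}{10}\right) = \frac{7}{5}$)
$\left(50 - -143\right) Z{\left(4 \right)} = \left(50 - -143\right) \frac{7}{5} = \left(50 + 143\right) \frac{7}{5} = 193 \cdot \frac{7}{5} = \frac{1351}{5}$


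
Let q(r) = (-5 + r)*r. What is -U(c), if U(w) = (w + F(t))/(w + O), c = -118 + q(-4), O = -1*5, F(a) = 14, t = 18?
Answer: -68/87 ≈ -0.78161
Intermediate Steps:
q(r) = r*(-5 + r)
O = -5
c = -82 (c = -118 - 4*(-5 - 4) = -118 - 4*(-9) = -118 + 36 = -82)
U(w) = (14 + w)/(-5 + w) (U(w) = (w + 14)/(w - 5) = (14 + w)/(-5 + w))
-U(c) = -(14 - 82)/(-5 - 82) = -(-68)/(-87) = -(-1)*(-68)/87 = -1*68/87 = -68/87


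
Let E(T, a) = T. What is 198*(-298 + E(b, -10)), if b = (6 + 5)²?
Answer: -35046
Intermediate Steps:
b = 121 (b = 11² = 121)
198*(-298 + E(b, -10)) = 198*(-298 + 121) = 198*(-177) = -35046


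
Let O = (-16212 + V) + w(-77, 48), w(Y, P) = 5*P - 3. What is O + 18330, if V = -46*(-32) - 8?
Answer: 3819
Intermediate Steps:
w(Y, P) = -3 + 5*P
V = 1464 (V = 1472 - 8 = 1464)
O = -14511 (O = (-16212 + 1464) + (-3 + 5*48) = -14748 + (-3 + 240) = -14748 + 237 = -14511)
O + 18330 = -14511 + 18330 = 3819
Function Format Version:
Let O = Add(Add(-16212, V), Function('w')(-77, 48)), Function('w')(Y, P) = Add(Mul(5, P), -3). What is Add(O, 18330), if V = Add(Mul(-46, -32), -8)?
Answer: 3819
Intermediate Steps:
Function('w')(Y, P) = Add(-3, Mul(5, P))
V = 1464 (V = Add(1472, -8) = 1464)
O = -14511 (O = Add(Add(-16212, 1464), Add(-3, Mul(5, 48))) = Add(-14748, Add(-3, 240)) = Add(-14748, 237) = -14511)
Add(O, 18330) = Add(-14511, 18330) = 3819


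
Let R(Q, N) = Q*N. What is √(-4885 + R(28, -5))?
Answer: 5*I*√201 ≈ 70.887*I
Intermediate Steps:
R(Q, N) = N*Q
√(-4885 + R(28, -5)) = √(-4885 - 5*28) = √(-4885 - 140) = √(-5025) = 5*I*√201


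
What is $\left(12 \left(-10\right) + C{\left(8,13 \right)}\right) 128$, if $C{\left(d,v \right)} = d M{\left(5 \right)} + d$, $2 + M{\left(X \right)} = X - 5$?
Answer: $-16384$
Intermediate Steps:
$M{\left(X \right)} = -7 + X$ ($M{\left(X \right)} = -2 + \left(X - 5\right) = -2 + \left(-5 + X\right) = -7 + X$)
$C{\left(d,v \right)} = - d$ ($C{\left(d,v \right)} = d \left(-7 + 5\right) + d = d \left(-2\right) + d = - 2 d + d = - d$)
$\left(12 \left(-10\right) + C{\left(8,13 \right)}\right) 128 = \left(12 \left(-10\right) - 8\right) 128 = \left(-120 - 8\right) 128 = \left(-128\right) 128 = -16384$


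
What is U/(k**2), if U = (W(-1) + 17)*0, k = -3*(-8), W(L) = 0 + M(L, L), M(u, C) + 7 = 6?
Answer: 0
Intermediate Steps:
M(u, C) = -1 (M(u, C) = -7 + 6 = -1)
W(L) = -1 (W(L) = 0 - 1 = -1)
k = 24
U = 0 (U = (-1 + 17)*0 = 16*0 = 0)
U/(k**2) = 0/(24**2) = 0/576 = 0*(1/576) = 0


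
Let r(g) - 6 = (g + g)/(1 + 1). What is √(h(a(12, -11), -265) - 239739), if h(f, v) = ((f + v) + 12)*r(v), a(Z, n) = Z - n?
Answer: 11*I*√1489 ≈ 424.46*I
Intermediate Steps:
r(g) = 6 + g (r(g) = 6 + (g + g)/(1 + 1) = 6 + (2*g)/2 = 6 + (2*g)*(½) = 6 + g)
h(f, v) = (6 + v)*(12 + f + v) (h(f, v) = ((f + v) + 12)*(6 + v) = (12 + f + v)*(6 + v) = (6 + v)*(12 + f + v))
√(h(a(12, -11), -265) - 239739) = √((6 - 265)*(12 + (12 - 1*(-11)) - 265) - 239739) = √(-259*(12 + (12 + 11) - 265) - 239739) = √(-259*(12 + 23 - 265) - 239739) = √(-259*(-230) - 239739) = √(59570 - 239739) = √(-180169) = 11*I*√1489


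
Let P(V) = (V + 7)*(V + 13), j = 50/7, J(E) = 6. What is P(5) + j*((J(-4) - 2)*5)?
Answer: 2512/7 ≈ 358.86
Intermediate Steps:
j = 50/7 (j = 50*(1/7) = 50/7 ≈ 7.1429)
P(V) = (7 + V)*(13 + V)
P(5) + j*((J(-4) - 2)*5) = (91 + 5**2 + 20*5) + 50*((6 - 2)*5)/7 = (91 + 25 + 100) + 50*(4*5)/7 = 216 + (50/7)*20 = 216 + 1000/7 = 2512/7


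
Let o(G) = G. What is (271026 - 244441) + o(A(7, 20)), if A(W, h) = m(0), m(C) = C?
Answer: 26585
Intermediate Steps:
A(W, h) = 0
(271026 - 244441) + o(A(7, 20)) = (271026 - 244441) + 0 = 26585 + 0 = 26585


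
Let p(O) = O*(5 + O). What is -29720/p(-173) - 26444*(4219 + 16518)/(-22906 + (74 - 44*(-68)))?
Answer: 498037924931/18019680 ≈ 27639.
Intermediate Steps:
-29720/p(-173) - 26444*(4219 + 16518)/(-22906 + (74 - 44*(-68))) = -29720*(-1/(173*(5 - 173))) - 26444*(4219 + 16518)/(-22906 + (74 - 44*(-68))) = -29720/((-173*(-168))) - 26444*20737/(-22906 + (74 + 2992)) = -29720/29064 - 26444*20737/(-22906 + 3066) = -29720*1/29064 - 26444/((-19840*1/20737)) = -3715/3633 - 26444/(-19840/20737) = -3715/3633 - 26444*(-20737/19840) = -3715/3633 + 137092307/4960 = 498037924931/18019680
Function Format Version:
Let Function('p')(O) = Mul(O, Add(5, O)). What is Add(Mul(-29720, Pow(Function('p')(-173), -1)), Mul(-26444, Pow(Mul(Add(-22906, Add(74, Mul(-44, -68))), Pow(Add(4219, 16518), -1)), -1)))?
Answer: Rational(498037924931, 18019680) ≈ 27639.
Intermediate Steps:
Add(Mul(-29720, Pow(Function('p')(-173), -1)), Mul(-26444, Pow(Mul(Add(-22906, Add(74, Mul(-44, -68))), Pow(Add(4219, 16518), -1)), -1))) = Add(Mul(-29720, Pow(Mul(-173, Add(5, -173)), -1)), Mul(-26444, Pow(Mul(Add(-22906, Add(74, Mul(-44, -68))), Pow(Add(4219, 16518), -1)), -1))) = Add(Mul(-29720, Pow(Mul(-173, -168), -1)), Mul(-26444, Pow(Mul(Add(-22906, Add(74, 2992)), Pow(20737, -1)), -1))) = Add(Mul(-29720, Pow(29064, -1)), Mul(-26444, Pow(Mul(Add(-22906, 3066), Rational(1, 20737)), -1))) = Add(Mul(-29720, Rational(1, 29064)), Mul(-26444, Pow(Mul(-19840, Rational(1, 20737)), -1))) = Add(Rational(-3715, 3633), Mul(-26444, Pow(Rational(-19840, 20737), -1))) = Add(Rational(-3715, 3633), Mul(-26444, Rational(-20737, 19840))) = Add(Rational(-3715, 3633), Rational(137092307, 4960)) = Rational(498037924931, 18019680)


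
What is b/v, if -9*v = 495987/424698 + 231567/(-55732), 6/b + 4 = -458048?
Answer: -17751951702/449805119073037 ≈ -3.9466e-5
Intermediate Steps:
b = -1/76342 (b = 6/(-4 - 458048) = 6/(-458052) = 6*(-1/458052) = -1/76342 ≈ -1.3099e-5)
v = 11783949047/35503903404 (v = -(495987/424698 + 231567/(-55732))/9 = -(495987*(1/424698) + 231567*(-1/55732))/9 = -(165329/141566 - 231567/55732)/9 = -1/9*(-11783949047/3944878156) = 11783949047/35503903404 ≈ 0.33191)
b/v = -1/(76342*11783949047/35503903404) = -1/76342*35503903404/11783949047 = -17751951702/449805119073037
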